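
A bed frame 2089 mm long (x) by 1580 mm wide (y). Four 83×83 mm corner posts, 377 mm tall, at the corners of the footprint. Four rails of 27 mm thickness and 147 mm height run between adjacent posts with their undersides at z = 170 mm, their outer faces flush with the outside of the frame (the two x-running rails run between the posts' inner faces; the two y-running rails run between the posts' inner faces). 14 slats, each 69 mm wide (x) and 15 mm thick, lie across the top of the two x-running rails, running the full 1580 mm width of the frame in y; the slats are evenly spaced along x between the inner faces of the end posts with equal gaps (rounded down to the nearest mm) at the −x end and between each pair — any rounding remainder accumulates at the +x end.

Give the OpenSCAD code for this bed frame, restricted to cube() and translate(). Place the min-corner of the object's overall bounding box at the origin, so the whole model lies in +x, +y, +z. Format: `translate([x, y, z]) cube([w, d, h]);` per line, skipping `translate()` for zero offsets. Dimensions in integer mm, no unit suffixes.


// slat z = rail_z + rail_h = 170 + 147 = 317
// slat gap = ⌊(1923 − 14·69) / 15⌋ = 63
cube([83, 83, 377]);
translate([0, 1497, 0]) cube([83, 83, 377]);
translate([2006, 0, 0]) cube([83, 83, 377]);
translate([2006, 1497, 0]) cube([83, 83, 377]);
translate([83, 0, 170]) cube([1923, 27, 147]);
translate([83, 1553, 170]) cube([1923, 27, 147]);
translate([0, 83, 170]) cube([27, 1414, 147]);
translate([2062, 83, 170]) cube([27, 1414, 147]);
translate([146, 0, 317]) cube([69, 1580, 15]);
translate([278, 0, 317]) cube([69, 1580, 15]);
translate([410, 0, 317]) cube([69, 1580, 15]);
translate([542, 0, 317]) cube([69, 1580, 15]);
translate([674, 0, 317]) cube([69, 1580, 15]);
translate([806, 0, 317]) cube([69, 1580, 15]);
translate([938, 0, 317]) cube([69, 1580, 15]);
translate([1070, 0, 317]) cube([69, 1580, 15]);
translate([1202, 0, 317]) cube([69, 1580, 15]);
translate([1334, 0, 317]) cube([69, 1580, 15]);
translate([1466, 0, 317]) cube([69, 1580, 15]);
translate([1598, 0, 317]) cube([69, 1580, 15]);
translate([1730, 0, 317]) cube([69, 1580, 15]);
translate([1862, 0, 317]) cube([69, 1580, 15]);


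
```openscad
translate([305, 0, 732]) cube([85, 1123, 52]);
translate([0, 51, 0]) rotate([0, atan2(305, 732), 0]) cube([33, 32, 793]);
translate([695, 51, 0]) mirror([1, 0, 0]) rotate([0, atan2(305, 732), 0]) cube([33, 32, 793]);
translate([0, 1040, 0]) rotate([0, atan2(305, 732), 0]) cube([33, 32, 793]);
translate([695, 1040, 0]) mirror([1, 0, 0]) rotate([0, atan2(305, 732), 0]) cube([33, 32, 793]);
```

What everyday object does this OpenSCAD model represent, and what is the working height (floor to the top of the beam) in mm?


A sawhorse. The overall height is 784 mm.

A beam across two mirrored pairs of raked legs — a sawhorse. The beam's underside is at z = 732 (matching the legs' vertical rise in atan2(305, 732)) and the beam is 52 mm tall, so its top is at 732 + 52 = 784 mm. The raked legs top out at the beam's underside, so that is the highest point.


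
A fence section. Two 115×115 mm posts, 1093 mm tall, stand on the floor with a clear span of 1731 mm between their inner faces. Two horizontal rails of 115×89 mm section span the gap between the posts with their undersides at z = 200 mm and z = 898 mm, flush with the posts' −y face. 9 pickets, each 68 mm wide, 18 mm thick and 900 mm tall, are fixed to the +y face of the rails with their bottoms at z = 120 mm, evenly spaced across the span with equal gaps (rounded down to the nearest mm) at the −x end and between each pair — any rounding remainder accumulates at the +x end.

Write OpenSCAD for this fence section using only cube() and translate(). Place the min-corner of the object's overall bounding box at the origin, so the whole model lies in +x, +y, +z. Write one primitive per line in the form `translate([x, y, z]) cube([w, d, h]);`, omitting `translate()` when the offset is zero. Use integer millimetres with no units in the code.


cube([115, 115, 1093]);
translate([1846, 0, 0]) cube([115, 115, 1093]);
translate([115, 0, 200]) cube([1731, 115, 89]);
translate([115, 0, 898]) cube([1731, 115, 89]);
translate([226, 115, 120]) cube([68, 18, 900]);
translate([405, 115, 120]) cube([68, 18, 900]);
translate([584, 115, 120]) cube([68, 18, 900]);
translate([763, 115, 120]) cube([68, 18, 900]);
translate([942, 115, 120]) cube([68, 18, 900]);
translate([1121, 115, 120]) cube([68, 18, 900]);
translate([1300, 115, 120]) cube([68, 18, 900]);
translate([1479, 115, 120]) cube([68, 18, 900]);
translate([1658, 115, 120]) cube([68, 18, 900]);


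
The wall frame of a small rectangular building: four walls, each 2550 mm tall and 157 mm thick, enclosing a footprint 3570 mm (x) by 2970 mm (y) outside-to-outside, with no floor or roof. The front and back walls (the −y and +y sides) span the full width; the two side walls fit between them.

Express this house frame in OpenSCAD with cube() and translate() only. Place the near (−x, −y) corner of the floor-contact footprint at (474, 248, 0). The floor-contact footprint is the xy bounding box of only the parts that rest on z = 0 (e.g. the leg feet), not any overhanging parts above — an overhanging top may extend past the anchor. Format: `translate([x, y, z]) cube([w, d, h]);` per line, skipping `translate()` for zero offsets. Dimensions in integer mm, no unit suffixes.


translate([474, 248, 0]) cube([3570, 157, 2550]);
translate([474, 3061, 0]) cube([3570, 157, 2550]);
translate([474, 405, 0]) cube([157, 2656, 2550]);
translate([3887, 405, 0]) cube([157, 2656, 2550]);


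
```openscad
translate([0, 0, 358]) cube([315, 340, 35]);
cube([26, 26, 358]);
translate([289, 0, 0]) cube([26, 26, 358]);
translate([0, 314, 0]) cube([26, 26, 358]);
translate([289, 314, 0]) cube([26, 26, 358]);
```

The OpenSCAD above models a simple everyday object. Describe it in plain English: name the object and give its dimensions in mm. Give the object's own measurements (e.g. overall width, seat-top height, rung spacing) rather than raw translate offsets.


A simple wooden stool: a rectangular seat 315 mm (x) by 340 mm (y), 35 mm thick, top face at z = 393 mm, on four square legs, each 26×26 mm in cross-section. The legs rest on z = 0, each flush with a corner of the seat.


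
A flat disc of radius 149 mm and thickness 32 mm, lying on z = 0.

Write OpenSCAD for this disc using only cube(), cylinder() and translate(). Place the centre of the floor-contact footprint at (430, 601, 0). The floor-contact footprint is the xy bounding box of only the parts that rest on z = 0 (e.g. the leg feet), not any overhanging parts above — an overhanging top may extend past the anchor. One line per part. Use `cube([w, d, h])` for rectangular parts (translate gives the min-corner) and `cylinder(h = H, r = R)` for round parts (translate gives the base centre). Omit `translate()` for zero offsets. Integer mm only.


translate([430, 601, 0]) cylinder(h = 32, r = 149);


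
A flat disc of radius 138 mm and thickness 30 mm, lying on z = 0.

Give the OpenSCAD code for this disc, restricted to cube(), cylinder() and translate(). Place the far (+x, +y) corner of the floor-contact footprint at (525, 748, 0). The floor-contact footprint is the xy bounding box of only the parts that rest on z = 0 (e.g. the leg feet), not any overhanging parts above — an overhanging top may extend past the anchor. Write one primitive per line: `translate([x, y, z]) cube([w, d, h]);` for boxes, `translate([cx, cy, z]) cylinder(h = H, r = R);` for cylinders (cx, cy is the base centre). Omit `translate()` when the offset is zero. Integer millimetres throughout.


translate([387, 610, 0]) cylinder(h = 30, r = 138);


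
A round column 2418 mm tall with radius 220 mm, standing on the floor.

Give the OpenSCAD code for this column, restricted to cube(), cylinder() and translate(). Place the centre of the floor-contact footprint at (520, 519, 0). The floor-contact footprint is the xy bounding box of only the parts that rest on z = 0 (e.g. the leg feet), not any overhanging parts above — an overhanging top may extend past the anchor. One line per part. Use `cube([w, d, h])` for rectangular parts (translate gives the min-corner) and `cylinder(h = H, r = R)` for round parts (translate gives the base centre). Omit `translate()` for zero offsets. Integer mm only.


translate([520, 519, 0]) cylinder(h = 2418, r = 220);


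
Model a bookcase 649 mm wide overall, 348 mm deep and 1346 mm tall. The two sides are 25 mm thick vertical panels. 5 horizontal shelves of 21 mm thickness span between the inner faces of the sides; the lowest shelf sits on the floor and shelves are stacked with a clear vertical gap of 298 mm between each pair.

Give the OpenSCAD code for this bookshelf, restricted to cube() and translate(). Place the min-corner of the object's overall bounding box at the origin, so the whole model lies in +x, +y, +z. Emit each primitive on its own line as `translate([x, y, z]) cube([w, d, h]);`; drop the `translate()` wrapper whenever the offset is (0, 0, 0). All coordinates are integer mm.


cube([25, 348, 1346]);
translate([624, 0, 0]) cube([25, 348, 1346]);
translate([25, 0, 0]) cube([599, 348, 21]);
translate([25, 0, 319]) cube([599, 348, 21]);
translate([25, 0, 638]) cube([599, 348, 21]);
translate([25, 0, 957]) cube([599, 348, 21]);
translate([25, 0, 1276]) cube([599, 348, 21]);


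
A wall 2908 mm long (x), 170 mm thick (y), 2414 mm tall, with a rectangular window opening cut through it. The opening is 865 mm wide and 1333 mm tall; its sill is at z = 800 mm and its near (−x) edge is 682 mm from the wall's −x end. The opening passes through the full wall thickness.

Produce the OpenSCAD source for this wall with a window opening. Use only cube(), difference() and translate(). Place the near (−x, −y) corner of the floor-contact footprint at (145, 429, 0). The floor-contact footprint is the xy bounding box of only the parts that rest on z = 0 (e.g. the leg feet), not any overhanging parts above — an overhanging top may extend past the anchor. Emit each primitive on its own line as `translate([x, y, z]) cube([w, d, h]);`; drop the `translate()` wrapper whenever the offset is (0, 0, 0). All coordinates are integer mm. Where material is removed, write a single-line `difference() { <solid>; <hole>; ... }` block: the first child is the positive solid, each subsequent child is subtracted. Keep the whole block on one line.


difference() { translate([145, 429, 0]) cube([2908, 170, 2414]); translate([827, 429, 800]) cube([865, 170, 1333]); }


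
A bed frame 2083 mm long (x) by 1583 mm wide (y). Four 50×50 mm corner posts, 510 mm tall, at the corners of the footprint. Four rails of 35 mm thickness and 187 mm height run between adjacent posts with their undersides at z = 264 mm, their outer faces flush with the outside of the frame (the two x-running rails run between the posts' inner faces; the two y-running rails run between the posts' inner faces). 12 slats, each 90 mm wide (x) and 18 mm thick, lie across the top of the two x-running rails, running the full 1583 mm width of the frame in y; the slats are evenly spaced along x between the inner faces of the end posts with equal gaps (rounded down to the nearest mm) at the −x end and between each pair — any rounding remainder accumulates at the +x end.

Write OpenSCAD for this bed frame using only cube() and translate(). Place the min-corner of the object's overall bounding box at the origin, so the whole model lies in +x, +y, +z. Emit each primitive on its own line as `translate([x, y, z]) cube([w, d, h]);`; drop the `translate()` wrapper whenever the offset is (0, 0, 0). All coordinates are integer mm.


cube([50, 50, 510]);
translate([0, 1533, 0]) cube([50, 50, 510]);
translate([2033, 0, 0]) cube([50, 50, 510]);
translate([2033, 1533, 0]) cube([50, 50, 510]);
translate([50, 0, 264]) cube([1983, 35, 187]);
translate([50, 1548, 264]) cube([1983, 35, 187]);
translate([0, 50, 264]) cube([35, 1483, 187]);
translate([2048, 50, 264]) cube([35, 1483, 187]);
translate([119, 0, 451]) cube([90, 1583, 18]);
translate([278, 0, 451]) cube([90, 1583, 18]);
translate([437, 0, 451]) cube([90, 1583, 18]);
translate([596, 0, 451]) cube([90, 1583, 18]);
translate([755, 0, 451]) cube([90, 1583, 18]);
translate([914, 0, 451]) cube([90, 1583, 18]);
translate([1073, 0, 451]) cube([90, 1583, 18]);
translate([1232, 0, 451]) cube([90, 1583, 18]);
translate([1391, 0, 451]) cube([90, 1583, 18]);
translate([1550, 0, 451]) cube([90, 1583, 18]);
translate([1709, 0, 451]) cube([90, 1583, 18]);
translate([1868, 0, 451]) cube([90, 1583, 18]);


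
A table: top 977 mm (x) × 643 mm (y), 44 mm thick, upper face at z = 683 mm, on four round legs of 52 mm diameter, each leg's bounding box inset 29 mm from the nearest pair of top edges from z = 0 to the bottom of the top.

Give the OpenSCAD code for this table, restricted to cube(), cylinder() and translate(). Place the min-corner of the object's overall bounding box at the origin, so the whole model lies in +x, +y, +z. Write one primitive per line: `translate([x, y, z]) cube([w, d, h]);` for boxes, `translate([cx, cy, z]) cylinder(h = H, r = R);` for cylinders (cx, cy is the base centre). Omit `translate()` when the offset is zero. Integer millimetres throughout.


translate([0, 0, 639]) cube([977, 643, 44]);
translate([55, 55, 0]) cylinder(h = 639, r = 26);
translate([922, 55, 0]) cylinder(h = 639, r = 26);
translate([55, 588, 0]) cylinder(h = 639, r = 26);
translate([922, 588, 0]) cylinder(h = 639, r = 26);


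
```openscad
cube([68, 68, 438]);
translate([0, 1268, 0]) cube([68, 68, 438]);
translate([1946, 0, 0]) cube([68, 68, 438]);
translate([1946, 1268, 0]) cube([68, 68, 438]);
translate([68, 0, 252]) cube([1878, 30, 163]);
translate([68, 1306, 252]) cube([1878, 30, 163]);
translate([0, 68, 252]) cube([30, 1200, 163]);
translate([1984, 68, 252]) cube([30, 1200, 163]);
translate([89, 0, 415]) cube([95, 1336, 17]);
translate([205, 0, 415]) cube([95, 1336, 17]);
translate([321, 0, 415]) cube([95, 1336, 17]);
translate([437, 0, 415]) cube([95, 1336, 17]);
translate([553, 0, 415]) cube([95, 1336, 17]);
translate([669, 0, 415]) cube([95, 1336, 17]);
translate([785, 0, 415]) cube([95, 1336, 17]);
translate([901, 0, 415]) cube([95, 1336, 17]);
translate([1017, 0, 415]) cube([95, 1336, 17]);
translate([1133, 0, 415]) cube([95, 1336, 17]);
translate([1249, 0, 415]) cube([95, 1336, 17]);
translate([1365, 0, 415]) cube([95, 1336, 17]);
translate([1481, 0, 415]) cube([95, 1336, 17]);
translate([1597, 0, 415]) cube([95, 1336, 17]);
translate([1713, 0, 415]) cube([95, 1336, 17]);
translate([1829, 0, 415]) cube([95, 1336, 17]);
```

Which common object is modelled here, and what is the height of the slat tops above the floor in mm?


A bed frame. The slat-top height is 432 mm.

Four posts, four rails, and a row of slats — a bed frame. Slats sit on the rails at z = 252 + 163 = 415; with slat thickness 17, the top is 432 mm.


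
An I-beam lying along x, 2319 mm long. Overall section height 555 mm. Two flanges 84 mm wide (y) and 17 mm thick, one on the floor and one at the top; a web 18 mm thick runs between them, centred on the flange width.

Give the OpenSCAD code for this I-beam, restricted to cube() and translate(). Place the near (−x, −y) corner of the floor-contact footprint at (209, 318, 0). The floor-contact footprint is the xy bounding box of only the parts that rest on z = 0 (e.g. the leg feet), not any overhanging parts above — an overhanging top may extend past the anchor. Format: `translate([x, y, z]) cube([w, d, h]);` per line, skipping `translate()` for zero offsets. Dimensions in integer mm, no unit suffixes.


translate([209, 318, 0]) cube([2319, 84, 17]);
translate([209, 351, 17]) cube([2319, 18, 521]);
translate([209, 318, 538]) cube([2319, 84, 17]);


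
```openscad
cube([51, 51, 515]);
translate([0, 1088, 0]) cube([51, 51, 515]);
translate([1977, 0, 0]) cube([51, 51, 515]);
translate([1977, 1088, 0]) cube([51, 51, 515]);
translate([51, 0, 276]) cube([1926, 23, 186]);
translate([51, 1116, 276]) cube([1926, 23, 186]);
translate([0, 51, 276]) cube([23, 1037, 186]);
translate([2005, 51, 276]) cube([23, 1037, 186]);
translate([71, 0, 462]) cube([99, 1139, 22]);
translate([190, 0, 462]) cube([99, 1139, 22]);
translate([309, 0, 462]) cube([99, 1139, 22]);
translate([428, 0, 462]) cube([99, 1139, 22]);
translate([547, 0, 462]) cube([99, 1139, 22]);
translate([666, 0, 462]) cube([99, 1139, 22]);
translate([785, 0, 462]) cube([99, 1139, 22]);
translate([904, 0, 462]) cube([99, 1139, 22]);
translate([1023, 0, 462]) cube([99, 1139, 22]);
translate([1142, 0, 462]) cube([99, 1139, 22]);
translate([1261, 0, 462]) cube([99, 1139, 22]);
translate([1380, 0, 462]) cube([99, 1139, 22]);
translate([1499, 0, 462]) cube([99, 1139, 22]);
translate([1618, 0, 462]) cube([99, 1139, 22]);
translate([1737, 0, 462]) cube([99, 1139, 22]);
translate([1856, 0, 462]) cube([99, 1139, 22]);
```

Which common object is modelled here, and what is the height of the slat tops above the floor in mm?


A bed frame. The slat-top height is 484 mm.

Four posts, four rails, and a row of slats — a bed frame. Slats sit on the rails at z = 276 + 186 = 462; with slat thickness 22, the top is 484 mm.


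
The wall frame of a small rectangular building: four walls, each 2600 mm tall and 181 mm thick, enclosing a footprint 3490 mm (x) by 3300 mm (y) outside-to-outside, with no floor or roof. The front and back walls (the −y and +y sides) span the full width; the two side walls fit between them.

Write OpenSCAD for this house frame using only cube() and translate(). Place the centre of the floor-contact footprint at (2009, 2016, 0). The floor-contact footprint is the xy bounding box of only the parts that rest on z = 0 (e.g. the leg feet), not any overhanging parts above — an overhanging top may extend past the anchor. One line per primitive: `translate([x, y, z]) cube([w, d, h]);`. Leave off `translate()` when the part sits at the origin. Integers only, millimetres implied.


translate([264, 366, 0]) cube([3490, 181, 2600]);
translate([264, 3485, 0]) cube([3490, 181, 2600]);
translate([264, 547, 0]) cube([181, 2938, 2600]);
translate([3573, 547, 0]) cube([181, 2938, 2600]);


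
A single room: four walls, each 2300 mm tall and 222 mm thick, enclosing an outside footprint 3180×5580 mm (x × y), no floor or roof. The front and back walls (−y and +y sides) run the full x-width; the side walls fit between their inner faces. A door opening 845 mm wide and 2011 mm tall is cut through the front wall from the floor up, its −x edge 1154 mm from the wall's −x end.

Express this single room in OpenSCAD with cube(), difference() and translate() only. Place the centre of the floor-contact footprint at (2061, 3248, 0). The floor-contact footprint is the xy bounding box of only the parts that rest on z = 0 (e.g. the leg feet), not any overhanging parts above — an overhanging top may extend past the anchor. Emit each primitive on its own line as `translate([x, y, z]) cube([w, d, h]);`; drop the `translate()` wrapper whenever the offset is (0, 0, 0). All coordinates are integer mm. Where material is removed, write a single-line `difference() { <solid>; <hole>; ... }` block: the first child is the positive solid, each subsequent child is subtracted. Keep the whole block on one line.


difference() { translate([471, 458, 0]) cube([3180, 222, 2300]); translate([1625, 458, 0]) cube([845, 222, 2011]); }
translate([471, 5816, 0]) cube([3180, 222, 2300]);
translate([471, 680, 0]) cube([222, 5136, 2300]);
translate([3429, 680, 0]) cube([222, 5136, 2300]);


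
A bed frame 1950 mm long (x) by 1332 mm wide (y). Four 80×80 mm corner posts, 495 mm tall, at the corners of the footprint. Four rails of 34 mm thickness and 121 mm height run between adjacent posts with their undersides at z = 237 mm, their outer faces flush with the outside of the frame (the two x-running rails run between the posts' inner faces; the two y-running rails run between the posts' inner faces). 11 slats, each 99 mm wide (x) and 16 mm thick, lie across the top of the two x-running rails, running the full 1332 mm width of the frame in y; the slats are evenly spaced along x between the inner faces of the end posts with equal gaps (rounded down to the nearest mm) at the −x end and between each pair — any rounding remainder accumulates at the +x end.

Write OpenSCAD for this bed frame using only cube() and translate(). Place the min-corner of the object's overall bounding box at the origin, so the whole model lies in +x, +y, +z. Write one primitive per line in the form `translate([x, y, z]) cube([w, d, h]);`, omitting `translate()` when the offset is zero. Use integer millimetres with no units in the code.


// slat z = rail_z + rail_h = 237 + 121 = 358
// slat gap = ⌊(1790 − 11·99) / 12⌋ = 58
cube([80, 80, 495]);
translate([0, 1252, 0]) cube([80, 80, 495]);
translate([1870, 0, 0]) cube([80, 80, 495]);
translate([1870, 1252, 0]) cube([80, 80, 495]);
translate([80, 0, 237]) cube([1790, 34, 121]);
translate([80, 1298, 237]) cube([1790, 34, 121]);
translate([0, 80, 237]) cube([34, 1172, 121]);
translate([1916, 80, 237]) cube([34, 1172, 121]);
translate([138, 0, 358]) cube([99, 1332, 16]);
translate([295, 0, 358]) cube([99, 1332, 16]);
translate([452, 0, 358]) cube([99, 1332, 16]);
translate([609, 0, 358]) cube([99, 1332, 16]);
translate([766, 0, 358]) cube([99, 1332, 16]);
translate([923, 0, 358]) cube([99, 1332, 16]);
translate([1080, 0, 358]) cube([99, 1332, 16]);
translate([1237, 0, 358]) cube([99, 1332, 16]);
translate([1394, 0, 358]) cube([99, 1332, 16]);
translate([1551, 0, 358]) cube([99, 1332, 16]);
translate([1708, 0, 358]) cube([99, 1332, 16]);


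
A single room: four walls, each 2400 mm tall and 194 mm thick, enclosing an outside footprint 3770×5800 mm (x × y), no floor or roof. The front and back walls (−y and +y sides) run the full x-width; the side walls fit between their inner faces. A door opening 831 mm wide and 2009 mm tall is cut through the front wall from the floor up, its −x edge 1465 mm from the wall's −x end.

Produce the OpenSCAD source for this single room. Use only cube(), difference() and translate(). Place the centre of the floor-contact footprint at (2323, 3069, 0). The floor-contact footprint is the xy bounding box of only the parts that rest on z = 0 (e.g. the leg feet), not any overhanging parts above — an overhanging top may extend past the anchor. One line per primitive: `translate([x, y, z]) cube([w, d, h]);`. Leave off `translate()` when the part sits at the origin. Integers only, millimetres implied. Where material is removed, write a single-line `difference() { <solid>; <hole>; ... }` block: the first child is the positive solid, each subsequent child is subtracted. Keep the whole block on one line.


difference() { translate([438, 169, 0]) cube([3770, 194, 2400]); translate([1903, 169, 0]) cube([831, 194, 2009]); }
translate([438, 5775, 0]) cube([3770, 194, 2400]);
translate([438, 363, 0]) cube([194, 5412, 2400]);
translate([4014, 363, 0]) cube([194, 5412, 2400]);


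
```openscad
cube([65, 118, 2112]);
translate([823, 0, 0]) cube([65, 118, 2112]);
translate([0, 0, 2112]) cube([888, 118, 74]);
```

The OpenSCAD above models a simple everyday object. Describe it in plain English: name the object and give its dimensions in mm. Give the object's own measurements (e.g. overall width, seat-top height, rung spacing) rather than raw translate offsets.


A door frame. The clear opening is 758 mm wide and 2112 mm high. Two 65 mm wide jambs, 118 mm deep, stand either side of the opening from the floor to the top of the opening. A 74 mm thick head sits across the top of both jambs, spanning the full outside width of the frame.


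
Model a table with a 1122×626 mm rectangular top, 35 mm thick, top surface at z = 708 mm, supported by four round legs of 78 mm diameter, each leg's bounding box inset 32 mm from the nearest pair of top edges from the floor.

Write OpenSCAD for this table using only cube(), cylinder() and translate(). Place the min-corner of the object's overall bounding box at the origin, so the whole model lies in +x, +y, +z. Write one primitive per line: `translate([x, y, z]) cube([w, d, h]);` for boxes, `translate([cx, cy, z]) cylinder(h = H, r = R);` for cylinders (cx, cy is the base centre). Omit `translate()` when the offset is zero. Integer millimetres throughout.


translate([0, 0, 673]) cube([1122, 626, 35]);
translate([71, 71, 0]) cylinder(h = 673, r = 39);
translate([1051, 71, 0]) cylinder(h = 673, r = 39);
translate([71, 555, 0]) cylinder(h = 673, r = 39);
translate([1051, 555, 0]) cylinder(h = 673, r = 39);


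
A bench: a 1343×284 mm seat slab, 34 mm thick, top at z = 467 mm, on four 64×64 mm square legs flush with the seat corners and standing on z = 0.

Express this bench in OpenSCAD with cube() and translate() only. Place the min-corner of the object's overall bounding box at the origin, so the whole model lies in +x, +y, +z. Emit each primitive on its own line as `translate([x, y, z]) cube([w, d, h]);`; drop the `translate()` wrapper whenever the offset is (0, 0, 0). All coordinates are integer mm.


translate([0, 0, 433]) cube([1343, 284, 34]);
cube([64, 64, 433]);
translate([0, 220, 0]) cube([64, 64, 433]);
translate([1279, 0, 0]) cube([64, 64, 433]);
translate([1279, 220, 0]) cube([64, 64, 433]);


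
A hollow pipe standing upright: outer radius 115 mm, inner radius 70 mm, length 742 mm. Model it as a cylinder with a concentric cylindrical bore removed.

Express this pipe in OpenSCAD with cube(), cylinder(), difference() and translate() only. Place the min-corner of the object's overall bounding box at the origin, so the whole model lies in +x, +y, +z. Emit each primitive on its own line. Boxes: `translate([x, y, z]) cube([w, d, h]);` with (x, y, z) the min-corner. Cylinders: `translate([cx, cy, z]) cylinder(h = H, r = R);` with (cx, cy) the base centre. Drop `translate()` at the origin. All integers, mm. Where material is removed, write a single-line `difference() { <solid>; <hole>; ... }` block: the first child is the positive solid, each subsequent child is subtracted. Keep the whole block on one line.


difference() { translate([115, 115, 0]) cylinder(h = 742, r = 115); translate([115, 115, 0]) cylinder(h = 742, r = 70); }


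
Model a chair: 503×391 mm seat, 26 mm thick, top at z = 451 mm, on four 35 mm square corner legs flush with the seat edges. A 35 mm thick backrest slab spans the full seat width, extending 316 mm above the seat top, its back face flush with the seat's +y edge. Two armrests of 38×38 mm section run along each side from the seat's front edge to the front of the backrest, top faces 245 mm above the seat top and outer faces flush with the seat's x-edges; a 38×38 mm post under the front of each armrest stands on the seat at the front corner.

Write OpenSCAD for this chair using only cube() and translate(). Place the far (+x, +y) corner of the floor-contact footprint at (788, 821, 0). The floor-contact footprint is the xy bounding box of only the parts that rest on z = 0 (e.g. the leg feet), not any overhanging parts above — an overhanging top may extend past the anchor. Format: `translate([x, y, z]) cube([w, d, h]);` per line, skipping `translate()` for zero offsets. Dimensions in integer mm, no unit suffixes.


translate([285, 430, 425]) cube([503, 391, 26]);
translate([285, 430, 0]) cube([35, 35, 425]);
translate([753, 430, 0]) cube([35, 35, 425]);
translate([285, 786, 0]) cube([35, 35, 425]);
translate([753, 786, 0]) cube([35, 35, 425]);
translate([285, 786, 451]) cube([503, 35, 316]);
translate([285, 430, 658]) cube([38, 356, 38]);
translate([750, 430, 658]) cube([38, 356, 38]);
translate([285, 430, 451]) cube([38, 38, 207]);
translate([750, 430, 451]) cube([38, 38, 207]);


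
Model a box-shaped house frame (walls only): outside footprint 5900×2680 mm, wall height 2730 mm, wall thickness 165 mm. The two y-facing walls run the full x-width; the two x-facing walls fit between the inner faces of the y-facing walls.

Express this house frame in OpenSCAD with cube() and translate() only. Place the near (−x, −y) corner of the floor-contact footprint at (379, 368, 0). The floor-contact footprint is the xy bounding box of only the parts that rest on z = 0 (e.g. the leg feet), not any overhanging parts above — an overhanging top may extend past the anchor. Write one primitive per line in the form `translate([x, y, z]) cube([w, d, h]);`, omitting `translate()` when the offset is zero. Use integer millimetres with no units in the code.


translate([379, 368, 0]) cube([5900, 165, 2730]);
translate([379, 2883, 0]) cube([5900, 165, 2730]);
translate([379, 533, 0]) cube([165, 2350, 2730]);
translate([6114, 533, 0]) cube([165, 2350, 2730]);


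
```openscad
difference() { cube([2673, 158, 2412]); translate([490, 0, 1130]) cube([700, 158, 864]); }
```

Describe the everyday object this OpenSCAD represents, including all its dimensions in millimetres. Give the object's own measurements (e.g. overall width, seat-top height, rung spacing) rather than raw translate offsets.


A wall 2673 mm long (x), 158 mm thick (y), 2412 mm tall, with a rectangular window opening cut through it. The opening is 700 mm wide and 864 mm tall; its sill is at z = 1130 mm and its near (−x) edge is 490 mm from the wall's −x end. The opening passes through the full wall thickness.


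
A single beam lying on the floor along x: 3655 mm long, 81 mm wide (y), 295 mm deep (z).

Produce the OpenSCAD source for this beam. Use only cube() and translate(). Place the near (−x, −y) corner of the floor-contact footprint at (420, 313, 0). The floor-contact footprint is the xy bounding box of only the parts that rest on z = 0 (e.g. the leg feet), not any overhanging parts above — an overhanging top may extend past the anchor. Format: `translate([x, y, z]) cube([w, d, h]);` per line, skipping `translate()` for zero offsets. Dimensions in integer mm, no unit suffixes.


translate([420, 313, 0]) cube([3655, 81, 295]);


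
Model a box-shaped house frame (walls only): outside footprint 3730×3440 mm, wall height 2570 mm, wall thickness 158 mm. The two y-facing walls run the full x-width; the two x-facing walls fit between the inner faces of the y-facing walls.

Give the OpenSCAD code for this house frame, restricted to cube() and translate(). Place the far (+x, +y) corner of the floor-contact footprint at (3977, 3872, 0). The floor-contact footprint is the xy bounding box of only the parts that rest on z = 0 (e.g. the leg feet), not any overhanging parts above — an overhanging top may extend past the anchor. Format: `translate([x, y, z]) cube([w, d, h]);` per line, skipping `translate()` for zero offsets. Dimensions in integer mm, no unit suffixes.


translate([247, 432, 0]) cube([3730, 158, 2570]);
translate([247, 3714, 0]) cube([3730, 158, 2570]);
translate([247, 590, 0]) cube([158, 3124, 2570]);
translate([3819, 590, 0]) cube([158, 3124, 2570]);


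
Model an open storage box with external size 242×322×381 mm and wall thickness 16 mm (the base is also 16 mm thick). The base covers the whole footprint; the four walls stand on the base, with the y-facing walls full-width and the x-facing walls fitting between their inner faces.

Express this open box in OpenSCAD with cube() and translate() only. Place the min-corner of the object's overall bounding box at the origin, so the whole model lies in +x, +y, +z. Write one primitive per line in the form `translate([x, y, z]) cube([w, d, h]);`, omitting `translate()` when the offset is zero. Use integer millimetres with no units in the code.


cube([242, 322, 16]);
translate([0, 0, 16]) cube([242, 16, 365]);
translate([0, 306, 16]) cube([242, 16, 365]);
translate([0, 16, 16]) cube([16, 290, 365]);
translate([226, 16, 16]) cube([16, 290, 365]);


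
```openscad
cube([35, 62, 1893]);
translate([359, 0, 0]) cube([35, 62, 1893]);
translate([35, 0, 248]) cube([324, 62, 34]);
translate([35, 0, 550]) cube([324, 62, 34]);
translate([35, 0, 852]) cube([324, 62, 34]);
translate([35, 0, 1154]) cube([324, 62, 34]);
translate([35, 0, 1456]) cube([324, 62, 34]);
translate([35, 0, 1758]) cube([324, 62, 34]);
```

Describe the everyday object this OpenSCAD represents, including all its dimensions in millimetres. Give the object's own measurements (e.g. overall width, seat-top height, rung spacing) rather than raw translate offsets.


A straight ladder. Two 35×62 mm vertical rails, 1893 mm tall, stand 394 mm apart (outside-to-outside) with their front faces coplanar on the −y side. 6 rungs, each 62 mm deep and 34 mm tall, span between the inner faces of the rails, front faces flush with the rails. The lowest rung's underside is at z = 248 mm and rungs are spaced 302 mm apart (underside to underside).


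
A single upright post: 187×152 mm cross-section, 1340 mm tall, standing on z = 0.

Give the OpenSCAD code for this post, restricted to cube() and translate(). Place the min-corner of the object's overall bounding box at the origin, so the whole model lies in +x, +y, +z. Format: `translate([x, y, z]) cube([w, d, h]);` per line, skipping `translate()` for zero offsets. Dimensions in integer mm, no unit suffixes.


cube([187, 152, 1340]);


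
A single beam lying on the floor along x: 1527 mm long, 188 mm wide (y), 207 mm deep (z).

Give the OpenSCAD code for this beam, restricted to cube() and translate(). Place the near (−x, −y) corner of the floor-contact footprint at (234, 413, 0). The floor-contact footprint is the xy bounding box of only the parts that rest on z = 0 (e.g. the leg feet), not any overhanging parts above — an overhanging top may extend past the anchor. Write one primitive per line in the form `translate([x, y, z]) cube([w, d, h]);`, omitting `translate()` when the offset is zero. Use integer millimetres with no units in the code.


translate([234, 413, 0]) cube([1527, 188, 207]);


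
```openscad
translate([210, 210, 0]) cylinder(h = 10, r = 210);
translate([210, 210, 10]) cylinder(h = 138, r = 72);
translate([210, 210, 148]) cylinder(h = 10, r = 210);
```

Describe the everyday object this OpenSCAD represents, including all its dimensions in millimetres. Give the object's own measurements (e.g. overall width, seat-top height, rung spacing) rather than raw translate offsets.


A spool: two coaxial disc flanges of radius 210 mm and thickness 10 mm, joined by a core cylinder of radius 72 mm and height 138 mm. The lower flange rests on z = 0 and the three cylinders share a vertical axis.


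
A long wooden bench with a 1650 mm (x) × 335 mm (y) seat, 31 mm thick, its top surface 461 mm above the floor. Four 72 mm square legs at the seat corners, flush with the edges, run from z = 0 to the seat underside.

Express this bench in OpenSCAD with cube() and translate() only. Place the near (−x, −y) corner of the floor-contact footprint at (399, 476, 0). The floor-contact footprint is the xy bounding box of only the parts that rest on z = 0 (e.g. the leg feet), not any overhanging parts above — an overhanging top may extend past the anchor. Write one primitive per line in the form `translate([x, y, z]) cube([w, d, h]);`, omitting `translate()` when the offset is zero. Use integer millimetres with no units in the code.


translate([399, 476, 430]) cube([1650, 335, 31]);
translate([399, 476, 0]) cube([72, 72, 430]);
translate([399, 739, 0]) cube([72, 72, 430]);
translate([1977, 476, 0]) cube([72, 72, 430]);
translate([1977, 739, 0]) cube([72, 72, 430]);


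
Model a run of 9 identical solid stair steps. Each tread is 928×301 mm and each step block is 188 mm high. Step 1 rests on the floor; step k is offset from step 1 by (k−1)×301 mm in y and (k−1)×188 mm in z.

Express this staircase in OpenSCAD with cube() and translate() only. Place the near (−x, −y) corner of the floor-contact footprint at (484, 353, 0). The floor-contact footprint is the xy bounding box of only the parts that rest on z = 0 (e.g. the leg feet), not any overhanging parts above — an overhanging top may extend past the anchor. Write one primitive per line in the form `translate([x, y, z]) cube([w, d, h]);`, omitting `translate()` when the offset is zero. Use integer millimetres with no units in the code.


translate([484, 353, 0]) cube([928, 301, 188]);
translate([484, 654, 188]) cube([928, 301, 188]);
translate([484, 955, 376]) cube([928, 301, 188]);
translate([484, 1256, 564]) cube([928, 301, 188]);
translate([484, 1557, 752]) cube([928, 301, 188]);
translate([484, 1858, 940]) cube([928, 301, 188]);
translate([484, 2159, 1128]) cube([928, 301, 188]);
translate([484, 2460, 1316]) cube([928, 301, 188]);
translate([484, 2761, 1504]) cube([928, 301, 188]);


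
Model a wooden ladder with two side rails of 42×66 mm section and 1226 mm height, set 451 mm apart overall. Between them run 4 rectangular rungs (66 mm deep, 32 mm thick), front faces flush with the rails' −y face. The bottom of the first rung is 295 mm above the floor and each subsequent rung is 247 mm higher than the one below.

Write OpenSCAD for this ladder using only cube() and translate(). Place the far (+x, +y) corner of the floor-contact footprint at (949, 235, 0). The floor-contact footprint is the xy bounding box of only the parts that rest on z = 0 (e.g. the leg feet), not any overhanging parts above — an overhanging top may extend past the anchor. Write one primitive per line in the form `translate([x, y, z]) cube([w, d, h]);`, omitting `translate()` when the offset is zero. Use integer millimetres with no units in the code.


translate([498, 169, 0]) cube([42, 66, 1226]);
translate([907, 169, 0]) cube([42, 66, 1226]);
translate([540, 169, 295]) cube([367, 66, 32]);
translate([540, 169, 542]) cube([367, 66, 32]);
translate([540, 169, 789]) cube([367, 66, 32]);
translate([540, 169, 1036]) cube([367, 66, 32]);


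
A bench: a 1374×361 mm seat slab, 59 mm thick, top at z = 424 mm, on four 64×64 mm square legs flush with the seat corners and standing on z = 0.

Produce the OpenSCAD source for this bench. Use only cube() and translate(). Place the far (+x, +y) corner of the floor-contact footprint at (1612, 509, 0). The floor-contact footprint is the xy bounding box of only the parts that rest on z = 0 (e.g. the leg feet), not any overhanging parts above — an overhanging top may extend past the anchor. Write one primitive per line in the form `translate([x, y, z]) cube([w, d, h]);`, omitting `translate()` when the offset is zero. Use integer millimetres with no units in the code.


translate([238, 148, 365]) cube([1374, 361, 59]);
translate([238, 148, 0]) cube([64, 64, 365]);
translate([238, 445, 0]) cube([64, 64, 365]);
translate([1548, 148, 0]) cube([64, 64, 365]);
translate([1548, 445, 0]) cube([64, 64, 365]);


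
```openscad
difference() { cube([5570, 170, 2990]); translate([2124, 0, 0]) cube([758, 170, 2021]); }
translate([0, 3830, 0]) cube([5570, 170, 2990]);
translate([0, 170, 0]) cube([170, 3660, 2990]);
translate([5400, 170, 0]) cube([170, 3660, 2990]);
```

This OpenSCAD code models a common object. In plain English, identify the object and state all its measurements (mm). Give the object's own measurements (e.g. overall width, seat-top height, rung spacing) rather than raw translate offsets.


A single room: four walls, each 2990 mm tall and 170 mm thick, enclosing an outside footprint 5570×4000 mm (x × y), no floor or roof. The front and back walls (−y and +y sides) run the full x-width; the side walls fit between their inner faces. A door opening 758 mm wide and 2021 mm tall is cut through the front wall from the floor up, its −x edge 2124 mm from the wall's −x end.


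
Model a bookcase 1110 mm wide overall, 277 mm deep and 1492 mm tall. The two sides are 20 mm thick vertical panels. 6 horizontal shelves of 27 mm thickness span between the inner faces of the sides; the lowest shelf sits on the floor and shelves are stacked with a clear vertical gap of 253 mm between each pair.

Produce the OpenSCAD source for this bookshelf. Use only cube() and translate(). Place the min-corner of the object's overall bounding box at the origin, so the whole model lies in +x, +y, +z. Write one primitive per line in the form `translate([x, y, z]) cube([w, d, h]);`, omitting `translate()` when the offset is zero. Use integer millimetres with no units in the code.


cube([20, 277, 1492]);
translate([1090, 0, 0]) cube([20, 277, 1492]);
translate([20, 0, 0]) cube([1070, 277, 27]);
translate([20, 0, 280]) cube([1070, 277, 27]);
translate([20, 0, 560]) cube([1070, 277, 27]);
translate([20, 0, 840]) cube([1070, 277, 27]);
translate([20, 0, 1120]) cube([1070, 277, 27]);
translate([20, 0, 1400]) cube([1070, 277, 27]);
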